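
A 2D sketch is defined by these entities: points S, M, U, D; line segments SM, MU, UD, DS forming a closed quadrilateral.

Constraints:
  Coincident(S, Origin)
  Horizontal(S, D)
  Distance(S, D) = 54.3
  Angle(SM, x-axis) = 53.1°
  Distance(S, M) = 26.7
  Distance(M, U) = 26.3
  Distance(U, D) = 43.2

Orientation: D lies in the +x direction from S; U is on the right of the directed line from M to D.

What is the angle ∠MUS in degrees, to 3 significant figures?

78.5°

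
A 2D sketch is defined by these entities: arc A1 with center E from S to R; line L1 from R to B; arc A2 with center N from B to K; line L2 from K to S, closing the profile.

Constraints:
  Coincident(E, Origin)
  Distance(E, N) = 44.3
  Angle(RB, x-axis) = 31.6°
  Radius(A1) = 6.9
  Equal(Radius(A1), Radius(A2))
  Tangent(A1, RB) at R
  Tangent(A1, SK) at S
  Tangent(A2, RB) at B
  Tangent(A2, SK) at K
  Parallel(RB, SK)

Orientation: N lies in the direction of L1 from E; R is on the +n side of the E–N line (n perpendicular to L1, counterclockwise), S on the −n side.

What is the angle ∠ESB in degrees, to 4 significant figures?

72.70°

The slot axis is L1's direction at 31.6°, so u = (cos 31.6°, sin 31.6°) = (0.8517, 0.5240) and n = (−sin 31.6°, cos 31.6°) = (-0.5240, 0.8517). E is at the origin and N lies 44.3 along u from E, so N = 44.3·u = (37.73, 23.21). Tangency of A1 to both parallel lines with radius 6.9 puts R and S at E ± 6.9·n: R = (-3.616, 5.877), S = (3.616, -5.877). Equal radii place B and K the same way about N: B = N + 6.9·n = (34.12, 29.09), K = N − 6.9·n = (41.35, 17.34). Then cos ∠ESB = SE·SB / (|SE||SB|), giving 72.70°.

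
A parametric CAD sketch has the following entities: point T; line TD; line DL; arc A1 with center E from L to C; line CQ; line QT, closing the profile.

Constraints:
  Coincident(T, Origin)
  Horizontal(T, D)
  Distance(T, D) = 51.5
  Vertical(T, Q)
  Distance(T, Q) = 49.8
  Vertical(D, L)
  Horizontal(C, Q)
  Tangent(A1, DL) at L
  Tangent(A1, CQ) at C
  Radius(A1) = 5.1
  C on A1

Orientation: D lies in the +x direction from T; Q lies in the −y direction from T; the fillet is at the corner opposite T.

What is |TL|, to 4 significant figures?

68.19

T is at the origin; T and D share the same y with |TD| = 51.5 and D on the +x side, so D = (51.50, 0.000). TQ is vertical with |TQ| = 49.8 and Q on the −y side, so Q = (0.000, -49.80). The virtual corner opposite T is at (51.50, -49.80). The tangent condition forces EL to be normal to DL and tangency of A1 to CQ means the radius EC is perpendicular to CQ, with radius 5.1, so the center E sits 5.1 in from both sides at E = (46.40, -44.70). That places the tangent points at L = (51.50, -44.70) on DL and C = (46.40, -49.80) on CQ. Then |TL| = |L − T| = 68.19.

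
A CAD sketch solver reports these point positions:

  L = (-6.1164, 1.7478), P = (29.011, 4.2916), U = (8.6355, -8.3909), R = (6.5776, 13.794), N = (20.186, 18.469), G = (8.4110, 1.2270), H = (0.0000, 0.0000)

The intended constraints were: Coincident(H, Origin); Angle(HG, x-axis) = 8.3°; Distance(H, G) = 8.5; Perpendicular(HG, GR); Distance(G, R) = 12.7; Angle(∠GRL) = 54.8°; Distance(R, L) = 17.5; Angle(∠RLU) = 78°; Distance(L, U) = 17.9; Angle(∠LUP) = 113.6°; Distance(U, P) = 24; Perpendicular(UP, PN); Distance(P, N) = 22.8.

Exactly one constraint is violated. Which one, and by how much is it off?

Distance(P, N) = 22.8 — off by 6.10.

H = (0.00, 0.00) ✓; HG at 8.300° ✓; |HG| = 8.500 ✓; ∠(HG, GR) = 90.00° ✓; |GR| = 12.70 ✓; ∠GRL = 54.80° ✓; |RL| = 17.50 ✓; ∠RLU = 78.00° ✓; |LU| = 17.90 ✓; ∠LUP = 113.6° ✓; |UP| = 24.00 ✓; ∠(UP, PN) = 90.00° ✓; |PN| = 16.70 ✗.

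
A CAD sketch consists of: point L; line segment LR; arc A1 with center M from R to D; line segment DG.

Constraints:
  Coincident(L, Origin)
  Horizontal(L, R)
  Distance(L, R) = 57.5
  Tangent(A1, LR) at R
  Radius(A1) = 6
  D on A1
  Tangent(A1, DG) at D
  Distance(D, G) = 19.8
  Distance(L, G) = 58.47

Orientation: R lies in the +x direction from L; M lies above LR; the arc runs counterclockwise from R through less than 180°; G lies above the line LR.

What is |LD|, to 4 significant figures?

63.29

L is at the origin; LR is horizontal with |LR| = 57.5 and R on the +x side, so R = (57.50, 0.000). Tangency of A1 to LR means the radius MR is perpendicular to LR, so M = R + (0, 6) = (57.50, 6.000). Since MD ⟂ DG (tangency), |MG| = √(6.0² + 19.8²) = 20.69 regardless of where D sits on A1. So G lies on both circle(L, 58.47) and circle(M, 20.69); the above-LR intersection is G = (52.35, 26.04). D is the foot of the tangent from G: D = (62.63, 9.114).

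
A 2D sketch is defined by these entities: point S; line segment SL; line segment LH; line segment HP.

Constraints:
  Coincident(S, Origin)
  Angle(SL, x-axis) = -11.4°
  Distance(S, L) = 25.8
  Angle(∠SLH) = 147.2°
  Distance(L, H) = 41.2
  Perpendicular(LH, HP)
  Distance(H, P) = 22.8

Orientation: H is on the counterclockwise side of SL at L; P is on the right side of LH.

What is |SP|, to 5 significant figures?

72.851

∠SLH = 147.2°, so LH runs at -11.4° + (180° − 147.2°) = 21.400° from the x-axis; with |LH| = 41.2, H = L + 41.2·(cos 21.400°, sin 21.400°) = (63.650, 9.9334). The perpendicularity gives HP at right angles to LH; with |HP| = 22.8 on the right of LH, P = H + 22.8·(0.36488, -0.93106) = (71.970, -11.295). Then |SP| = |P − S| = 72.851.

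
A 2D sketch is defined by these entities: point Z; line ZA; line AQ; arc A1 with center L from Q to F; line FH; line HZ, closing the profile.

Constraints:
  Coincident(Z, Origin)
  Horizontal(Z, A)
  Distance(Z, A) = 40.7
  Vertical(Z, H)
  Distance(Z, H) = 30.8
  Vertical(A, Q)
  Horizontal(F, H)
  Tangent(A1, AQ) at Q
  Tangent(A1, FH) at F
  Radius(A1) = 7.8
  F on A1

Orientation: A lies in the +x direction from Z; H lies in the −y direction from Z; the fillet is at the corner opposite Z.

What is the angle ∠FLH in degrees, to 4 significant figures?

76.66°

Z is at the origin; ZA is horizontal with |ZA| = 40.7 and A on the +x side, so A = (40.70, 0.000). ZH is vertical with |ZH| = 30.8 and H on the −y side, so H = (0.000, -30.80). The virtual corner opposite Z is at (40.70, -30.80). Tangency of A1 to AQ means the radius LQ is perpendicular to AQ and since A1 is tangent to FH there, LF ⟂ FH, with radius 7.8, so the center L sits 7.8 in from both sides at L = (32.90, -23.00). That places the tangent points at Q = (40.70, -23.00) on AQ and F = (32.90, -30.80) on FH. Then cos ∠FLH = LF·LH / (|LF||LH|), giving 76.66°.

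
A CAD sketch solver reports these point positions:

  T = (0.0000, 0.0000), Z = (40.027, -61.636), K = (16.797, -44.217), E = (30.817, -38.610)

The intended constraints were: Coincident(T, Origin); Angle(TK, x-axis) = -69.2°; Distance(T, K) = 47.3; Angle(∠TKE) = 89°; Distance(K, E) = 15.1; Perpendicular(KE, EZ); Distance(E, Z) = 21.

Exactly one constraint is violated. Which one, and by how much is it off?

Distance(E, Z) = 21 — off by 3.80.

T = (0.00, 0.00) ✓; TK at -69.20° ✓; |TK| = 47.30 ✓; ∠TKE = 89.00° ✓; |KE| = 15.10 ✓; ∠(KE, EZ) = 90.00° ✓; |EZ| = 24.80 ✗.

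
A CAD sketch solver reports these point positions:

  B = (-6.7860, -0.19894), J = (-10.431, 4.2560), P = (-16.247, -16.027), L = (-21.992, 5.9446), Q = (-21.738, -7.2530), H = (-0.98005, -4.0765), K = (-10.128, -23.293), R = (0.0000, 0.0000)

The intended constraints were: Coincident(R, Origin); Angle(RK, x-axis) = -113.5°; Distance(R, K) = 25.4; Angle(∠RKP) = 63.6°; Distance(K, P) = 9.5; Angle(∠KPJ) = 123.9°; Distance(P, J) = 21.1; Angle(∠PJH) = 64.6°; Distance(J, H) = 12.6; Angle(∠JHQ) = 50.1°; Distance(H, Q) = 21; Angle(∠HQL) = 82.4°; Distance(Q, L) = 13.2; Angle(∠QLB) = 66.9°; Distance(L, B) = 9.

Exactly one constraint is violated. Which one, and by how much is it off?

Distance(L, B) = 9 — off by 7.40.

R = (0.00, 0.00) ✓; RK at -113.5° ✓; |RK| = 25.40 ✓; ∠RKP = 63.60° ✓; |KP| = 9.499 ✓; ∠KPJ = 123.9° ✓; |PJ| = 21.10 ✓; ∠PJH = 64.60° ✓; |JH| = 12.60 ✓; ∠JHQ = 50.10° ✓; |HQ| = 21.00 ✓; ∠HQL = 82.40° ✓; |QL| = 13.20 ✓; ∠QLB = 66.90° ✓; |LB| = 16.40 ✗.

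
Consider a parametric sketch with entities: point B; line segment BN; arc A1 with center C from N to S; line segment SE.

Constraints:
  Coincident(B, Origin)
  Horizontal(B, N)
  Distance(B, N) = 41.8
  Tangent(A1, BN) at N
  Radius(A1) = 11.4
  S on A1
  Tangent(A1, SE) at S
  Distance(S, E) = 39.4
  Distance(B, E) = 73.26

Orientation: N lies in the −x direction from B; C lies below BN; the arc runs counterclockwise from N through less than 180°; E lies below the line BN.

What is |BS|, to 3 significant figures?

54.4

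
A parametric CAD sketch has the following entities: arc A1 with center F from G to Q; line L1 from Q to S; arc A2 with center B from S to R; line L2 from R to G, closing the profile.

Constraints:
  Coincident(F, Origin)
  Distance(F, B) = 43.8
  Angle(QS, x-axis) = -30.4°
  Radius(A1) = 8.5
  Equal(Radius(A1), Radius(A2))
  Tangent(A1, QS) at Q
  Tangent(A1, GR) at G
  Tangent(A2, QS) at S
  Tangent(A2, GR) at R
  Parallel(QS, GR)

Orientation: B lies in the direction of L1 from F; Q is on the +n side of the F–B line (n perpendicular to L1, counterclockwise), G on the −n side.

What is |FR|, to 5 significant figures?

44.617

The slot axis is L1's direction at -30.4°, so u = (cos -30.4°, sin -30.4°) = (0.86251, -0.50603) and n = (−sin -30.4°, cos -30.4°) = (0.50603, 0.86251). F is at the origin and B lies 43.8 along u from F, so B = 43.8·u = (37.778, -22.164). Tangency of A1 to both parallel lines with radius 8.5 puts Q and G at F ± 8.5·n: Q = (4.3013, 7.3314), G = (-4.3013, -7.3314). Equal radii place S and R the same way about B: S = B + 8.5·n = (42.079, -14.833), R = B − 8.5·n = (33.477, -29.496). Then |FR| = |R − F| = 44.617.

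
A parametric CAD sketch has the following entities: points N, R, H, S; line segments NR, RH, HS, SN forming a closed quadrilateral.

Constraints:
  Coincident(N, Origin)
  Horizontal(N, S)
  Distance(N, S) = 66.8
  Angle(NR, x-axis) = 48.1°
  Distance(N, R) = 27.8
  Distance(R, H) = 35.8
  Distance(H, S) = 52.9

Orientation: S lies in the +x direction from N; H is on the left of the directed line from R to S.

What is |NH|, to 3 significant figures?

63.6

N is at the origin; NS is horizontal with |NS| = 66.8 and S in +x, so S = (66.8, 0). NR runs at 48.1° with |NR| = 27.8, so R = (18.6, 20.7). H is determined by |RH| = 35.8 and |HS| = 52.9 together: it lies at the intersection of circle(R, 35.8) and circle(S, 52.9). With |RS| = 52.5, the foot of the radical line on RS is 11.8 from R and the perpendicular offset is √(35.8² − 11.8²) = 33.8. Taking the left-of-RS solution: H = (42.7, 47.1).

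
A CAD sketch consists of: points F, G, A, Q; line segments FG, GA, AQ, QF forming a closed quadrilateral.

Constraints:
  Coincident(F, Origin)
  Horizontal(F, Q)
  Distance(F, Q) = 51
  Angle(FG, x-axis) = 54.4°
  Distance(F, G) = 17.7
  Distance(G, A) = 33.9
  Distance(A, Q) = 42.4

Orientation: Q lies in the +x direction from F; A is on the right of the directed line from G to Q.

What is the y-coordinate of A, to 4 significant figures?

-19.38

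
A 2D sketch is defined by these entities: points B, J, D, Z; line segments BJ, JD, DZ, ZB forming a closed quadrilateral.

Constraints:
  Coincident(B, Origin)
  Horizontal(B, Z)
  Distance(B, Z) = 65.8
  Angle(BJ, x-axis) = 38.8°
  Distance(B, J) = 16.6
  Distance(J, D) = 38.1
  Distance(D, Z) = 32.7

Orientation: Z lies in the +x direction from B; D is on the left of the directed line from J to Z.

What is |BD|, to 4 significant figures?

54.40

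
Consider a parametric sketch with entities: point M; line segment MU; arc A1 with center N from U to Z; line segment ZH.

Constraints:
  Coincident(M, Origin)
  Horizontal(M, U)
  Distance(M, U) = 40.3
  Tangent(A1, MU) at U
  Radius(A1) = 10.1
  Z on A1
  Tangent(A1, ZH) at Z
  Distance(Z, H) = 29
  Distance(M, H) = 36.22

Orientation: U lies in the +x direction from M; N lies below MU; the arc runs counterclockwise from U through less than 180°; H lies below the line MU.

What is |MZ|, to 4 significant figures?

31.78

M is at the origin; MU is horizontal with |MU| = 40.3 and U on the +x side, so U = (40.30, 0.000). The tangent condition forces NU to be normal to MU, so N = U + (0, -10.1) = (40.30, -10.10). Since NZ ⟂ ZH (tangency), |NH| = √(10.1² + 29.0²) = 30.71 regardless of where Z sits on A1. So H lies on both circle(M, 36.22) and circle(N, 30.71); the below-MU intersection is H = (18.13, -31.35). Z is the foot of the tangent from H: Z = (31.30, -5.514).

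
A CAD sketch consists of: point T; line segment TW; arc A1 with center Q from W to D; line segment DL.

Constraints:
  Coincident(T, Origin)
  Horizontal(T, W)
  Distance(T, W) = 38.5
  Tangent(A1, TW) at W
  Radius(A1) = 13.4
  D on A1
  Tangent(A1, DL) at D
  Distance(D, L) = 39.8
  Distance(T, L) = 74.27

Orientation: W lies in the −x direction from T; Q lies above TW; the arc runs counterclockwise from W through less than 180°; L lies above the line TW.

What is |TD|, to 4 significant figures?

35.13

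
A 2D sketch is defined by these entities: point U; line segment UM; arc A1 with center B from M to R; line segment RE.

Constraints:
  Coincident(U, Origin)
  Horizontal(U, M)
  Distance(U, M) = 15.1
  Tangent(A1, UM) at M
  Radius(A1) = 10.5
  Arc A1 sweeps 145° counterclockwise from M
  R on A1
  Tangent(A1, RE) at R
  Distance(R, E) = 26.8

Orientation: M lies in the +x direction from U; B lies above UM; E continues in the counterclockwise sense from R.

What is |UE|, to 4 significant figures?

34.48

U is at the origin; U and M share the same y with |UM| = 15.1 and M on the +x side, so M = (15.10, 0.000). The tangent condition forces BM to be normal to UM, so B = M + (0, 10.5) = (15.10, 10.50). On A1, M sits at bearing -90° from B; a 145° counterclockwise sweep puts R at bearing 55°, so R = B + 10.5·(cos 55°, sin 55°) = (21.12, 19.10). The tangent condition forces BR to be normal to RE, so RE runs along (−sin 55°, cos 55°); with |RE| = 26.8, E = (-0.8307, 34.47). Then |UE| = |E − U| = 34.48.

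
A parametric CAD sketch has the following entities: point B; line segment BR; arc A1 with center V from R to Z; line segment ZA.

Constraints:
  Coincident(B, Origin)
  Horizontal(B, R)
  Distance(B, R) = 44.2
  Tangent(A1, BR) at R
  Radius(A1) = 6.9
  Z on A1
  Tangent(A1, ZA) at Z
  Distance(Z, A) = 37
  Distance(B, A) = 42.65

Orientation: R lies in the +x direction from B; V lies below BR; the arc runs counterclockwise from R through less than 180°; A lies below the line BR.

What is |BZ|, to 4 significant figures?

38.22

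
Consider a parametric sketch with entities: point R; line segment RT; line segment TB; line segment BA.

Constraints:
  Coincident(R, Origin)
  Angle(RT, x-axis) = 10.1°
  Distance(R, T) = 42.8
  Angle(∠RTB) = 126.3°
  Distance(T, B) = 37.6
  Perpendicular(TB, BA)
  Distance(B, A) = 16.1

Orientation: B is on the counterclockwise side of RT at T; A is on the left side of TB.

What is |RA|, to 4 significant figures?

65.57

∠RTB = 126.3°, so TB runs at 10.1° + (180° − 126.3°) = 63.80° from the x-axis; with |TB| = 37.6, B = T + 37.6·(cos 63.80°, sin 63.80°) = (58.74, 41.24). TB ⟂ BA; with |BA| = 16.1 on the left of TB, A = B + 16.1·(-0.8973, 0.4415) = (44.29, 48.35). Then |RA| = |A − R| = 65.57.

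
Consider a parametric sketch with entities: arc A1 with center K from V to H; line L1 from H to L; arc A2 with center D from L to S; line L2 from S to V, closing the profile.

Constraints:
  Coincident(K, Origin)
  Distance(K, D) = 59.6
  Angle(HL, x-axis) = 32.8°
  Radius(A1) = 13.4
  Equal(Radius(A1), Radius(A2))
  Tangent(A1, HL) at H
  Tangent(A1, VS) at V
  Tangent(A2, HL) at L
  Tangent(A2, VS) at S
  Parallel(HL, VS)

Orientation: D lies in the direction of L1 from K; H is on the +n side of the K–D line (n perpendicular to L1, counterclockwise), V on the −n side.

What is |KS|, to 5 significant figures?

61.088

Tangency of A1 to both parallel lines with radius 13.4 puts H and V at K ± 13.4·n: H = (-7.2589, 11.264), V = (7.2589, -11.264). Equal radii place L and S the same way about D: L = D + 13.4·n = (42.839, 43.549), S = D − 13.4·n = (57.357, 21.022). Then |KS| = |S − K| = 61.088.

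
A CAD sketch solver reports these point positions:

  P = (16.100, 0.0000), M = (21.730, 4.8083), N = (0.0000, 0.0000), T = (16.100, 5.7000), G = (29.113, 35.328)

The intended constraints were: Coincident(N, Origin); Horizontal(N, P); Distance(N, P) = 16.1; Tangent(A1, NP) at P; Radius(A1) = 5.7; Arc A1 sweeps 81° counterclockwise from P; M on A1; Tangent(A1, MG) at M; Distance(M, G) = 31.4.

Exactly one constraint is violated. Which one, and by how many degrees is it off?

Tangent(A1, MG) at M — off by 4.60°.

N = (0.00, 0.00) ✓; N.y = 0.00, P.y = 0.00 ✓; |NP| = 16.10 ✓; ∠(TP, PN) = 90.00° ✓; |TP| = 5.700 ✓; bearing(T→M) − bearing(T→P) = 81.00° ✓; |TM| = 5.700 ✓; ∠(TM, MG) = 94.60° ✗; |MG| = 31.40 ✓.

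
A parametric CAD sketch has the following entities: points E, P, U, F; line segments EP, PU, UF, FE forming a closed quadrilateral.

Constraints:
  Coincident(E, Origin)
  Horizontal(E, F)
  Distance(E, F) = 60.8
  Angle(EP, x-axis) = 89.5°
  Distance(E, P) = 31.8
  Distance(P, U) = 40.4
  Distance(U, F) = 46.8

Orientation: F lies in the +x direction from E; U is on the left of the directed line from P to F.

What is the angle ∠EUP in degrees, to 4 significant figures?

32.43°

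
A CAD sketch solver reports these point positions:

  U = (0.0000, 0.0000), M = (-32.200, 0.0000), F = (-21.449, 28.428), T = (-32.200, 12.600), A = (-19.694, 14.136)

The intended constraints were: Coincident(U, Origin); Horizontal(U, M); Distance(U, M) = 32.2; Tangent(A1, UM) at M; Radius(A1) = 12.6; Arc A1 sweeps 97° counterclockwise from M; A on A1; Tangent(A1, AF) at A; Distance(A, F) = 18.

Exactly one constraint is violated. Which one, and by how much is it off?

Distance(A, F) = 18 — off by 3.60.

U = (0.00, 0.00) ✓; U.y = 0.00, M.y = 0.00 ✓; |UM| = 32.20 ✓; ∠(TM, MU) = 90.00° ✓; |TM| = 12.60 ✓; bearing(T→A) − bearing(T→M) = 97.00° ✓; |TA| = 12.60 ✓; ∠(TA, AF) = 90.00° ✓; |AF| = 14.40 ✗.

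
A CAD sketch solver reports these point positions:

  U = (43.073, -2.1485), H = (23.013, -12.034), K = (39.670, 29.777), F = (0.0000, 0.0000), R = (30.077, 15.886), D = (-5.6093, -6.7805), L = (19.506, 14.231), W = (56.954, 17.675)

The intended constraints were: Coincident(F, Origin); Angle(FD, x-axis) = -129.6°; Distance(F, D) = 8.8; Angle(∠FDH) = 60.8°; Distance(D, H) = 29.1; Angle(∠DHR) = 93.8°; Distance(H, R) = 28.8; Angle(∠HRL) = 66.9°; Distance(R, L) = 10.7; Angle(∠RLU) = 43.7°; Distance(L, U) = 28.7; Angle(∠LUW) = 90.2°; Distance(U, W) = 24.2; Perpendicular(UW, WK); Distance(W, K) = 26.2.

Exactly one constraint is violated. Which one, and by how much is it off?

Distance(W, K) = 26.2 — off by 5.10.

F = (0.00, 0.00) ✓; FD at -129.6° ✓; |FD| = 8.800 ✓; ∠FDH = 60.80° ✓; |DH| = 29.10 ✓; ∠DHR = 93.80° ✓; |HR| = 28.80 ✓; ∠HRL = 66.90° ✓; |RL| = 10.70 ✓; ∠RLU = 43.70° ✓; |LU| = 28.70 ✓; ∠LUW = 90.20° ✓; |UW| = 24.20 ✓; ∠(UW, WK) = 90.00° ✓; |WK| = 21.10 ✗.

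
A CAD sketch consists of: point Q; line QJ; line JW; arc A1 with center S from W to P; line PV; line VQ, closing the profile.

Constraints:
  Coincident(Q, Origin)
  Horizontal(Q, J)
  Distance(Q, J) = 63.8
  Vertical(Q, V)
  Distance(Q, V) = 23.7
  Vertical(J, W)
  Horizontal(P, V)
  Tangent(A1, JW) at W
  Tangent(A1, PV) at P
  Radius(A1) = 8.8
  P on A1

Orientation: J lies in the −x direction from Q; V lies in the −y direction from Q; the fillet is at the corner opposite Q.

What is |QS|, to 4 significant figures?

56.98

Q is at the origin; QJ is horizontal with |QJ| = 63.8 and J on the −x side, so J = (-63.80, 0.000). QV is vertical with |QV| = 23.7 and V on the −y side, so V = (0.000, -23.70). The virtual corner opposite Q is at (-63.80, -23.70). A1 meets JW tangentially, so SW is at right angles to JW and A1 meets PV tangentially, so SP is at right angles to PV, with radius 8.8, so the center S sits 8.8 in from both sides at S = (-55.00, -14.90). Then |QS| = |S − Q| = 56.98.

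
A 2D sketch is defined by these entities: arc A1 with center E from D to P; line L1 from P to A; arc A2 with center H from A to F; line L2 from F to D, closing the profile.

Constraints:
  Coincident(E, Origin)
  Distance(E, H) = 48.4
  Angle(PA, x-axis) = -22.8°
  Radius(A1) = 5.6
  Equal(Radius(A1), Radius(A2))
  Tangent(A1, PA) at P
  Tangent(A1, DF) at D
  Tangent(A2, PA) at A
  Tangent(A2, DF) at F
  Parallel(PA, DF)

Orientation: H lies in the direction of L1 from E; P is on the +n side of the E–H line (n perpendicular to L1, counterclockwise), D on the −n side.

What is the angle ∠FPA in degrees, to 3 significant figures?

13.0°

The slot axis is L1's direction at -22.8°, so u = (cos -22.8°, sin -22.8°) = (0.922, -0.388) and n = (−sin -22.8°, cos -22.8°) = (0.388, 0.922). E is at the origin and H lies 48.4 along u from E, so H = 48.4·u = (44.6, -18.8). Tangency of A1 to both parallel lines with radius 5.6 puts P and D at E ± 5.6·n: P = (2.17, 5.16), D = (-2.17, -5.16). Equal radii place A and F the same way about H: A = H + 5.6·n = (46.8, -13.6), F = H − 5.6·n = (42.4, -23.9). Then cos ∠FPA = PF·PA / (|PF||PA|), giving 13.0°.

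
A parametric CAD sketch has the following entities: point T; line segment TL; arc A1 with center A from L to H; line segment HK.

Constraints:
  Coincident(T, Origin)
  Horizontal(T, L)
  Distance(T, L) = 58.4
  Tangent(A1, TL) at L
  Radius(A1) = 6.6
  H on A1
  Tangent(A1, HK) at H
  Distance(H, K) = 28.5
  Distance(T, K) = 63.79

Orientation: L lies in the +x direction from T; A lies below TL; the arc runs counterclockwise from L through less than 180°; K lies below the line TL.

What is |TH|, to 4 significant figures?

52.26

Checks: T.y = 0.00, L.y = 0.00 ✓; |AH| = 6.600 ✓; ∠(AH, HK) = 90.00° ✓; |HK| = 28.50 ✓; |TK| = 63.79 ✓.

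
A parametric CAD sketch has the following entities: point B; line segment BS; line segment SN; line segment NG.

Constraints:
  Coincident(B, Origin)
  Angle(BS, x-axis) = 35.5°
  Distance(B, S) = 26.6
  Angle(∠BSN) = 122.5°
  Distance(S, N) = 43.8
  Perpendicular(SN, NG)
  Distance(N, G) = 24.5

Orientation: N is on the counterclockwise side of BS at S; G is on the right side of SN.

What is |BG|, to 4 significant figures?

74.68

B is at the origin; BS runs at 35.5° with length 26.6, so S = 26.6·(cos 35.5°, sin 35.5°) = (21.66, 15.45). ∠BSN = 122.5°, so SN runs at 35.5° + (180° − 122.5°) = 93.00° from the x-axis; with |SN| = 43.8, N = S + 43.8·(cos 93.00°, sin 93.00°) = (19.36, 59.19). SN is perpendicular to NG; with |NG| = 24.5 on the right of SN, G = N + 24.5·(0.9986, 0.05234) = (43.83, 60.47). Then |BG| = |G − B| = 74.68.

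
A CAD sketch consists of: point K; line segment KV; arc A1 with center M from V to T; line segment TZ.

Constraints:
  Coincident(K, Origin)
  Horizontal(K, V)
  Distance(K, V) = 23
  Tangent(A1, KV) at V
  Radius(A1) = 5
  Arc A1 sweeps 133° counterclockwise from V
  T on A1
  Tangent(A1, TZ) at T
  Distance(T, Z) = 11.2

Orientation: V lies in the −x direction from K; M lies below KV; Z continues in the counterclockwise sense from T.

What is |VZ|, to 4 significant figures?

17.07

K is at the origin; K and V share the same y with |KV| = 23.0 and V on the −x side, so V = (-23.00, 0.000). A1 meets KV tangentially, so MV is at right angles to KV, so M = V + (0, -5) = (-23.00, -5.000). On A1, V sits at bearing 90° from M; a 133° counterclockwise sweep puts T at bearing 223°, so T = M + 5.0·(cos 223°, sin 223°) = (-26.66, -8.410). A1 meets TZ tangentially, so MT is at right angles to TZ, so TZ runs along (−sin 223°, cos 223°); with |TZ| = 11.2, Z = (-19.02, -16.60). Then |VZ| = |Z − V| = 17.07.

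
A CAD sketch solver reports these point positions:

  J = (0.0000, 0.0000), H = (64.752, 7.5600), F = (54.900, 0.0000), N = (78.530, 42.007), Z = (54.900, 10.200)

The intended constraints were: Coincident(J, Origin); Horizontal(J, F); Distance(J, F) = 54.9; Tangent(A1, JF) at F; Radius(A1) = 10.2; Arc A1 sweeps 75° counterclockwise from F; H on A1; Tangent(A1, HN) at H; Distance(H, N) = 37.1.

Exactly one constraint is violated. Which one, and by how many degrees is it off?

Tangent(A1, HN) at H — off by 6.80°.

J = (0.00, 0.00) ✓; J.y = 0.00, F.y = 0.00 ✓; |JF| = 54.90 ✓; ∠(ZF, FJ) = 90.00° ✓; |ZF| = 10.20 ✓; bearing(Z→H) − bearing(Z→F) = 75.00° ✓; |ZH| = 10.20 ✓; ∠(ZH, HN) = 96.80° ✗; |HN| = 37.10 ✓.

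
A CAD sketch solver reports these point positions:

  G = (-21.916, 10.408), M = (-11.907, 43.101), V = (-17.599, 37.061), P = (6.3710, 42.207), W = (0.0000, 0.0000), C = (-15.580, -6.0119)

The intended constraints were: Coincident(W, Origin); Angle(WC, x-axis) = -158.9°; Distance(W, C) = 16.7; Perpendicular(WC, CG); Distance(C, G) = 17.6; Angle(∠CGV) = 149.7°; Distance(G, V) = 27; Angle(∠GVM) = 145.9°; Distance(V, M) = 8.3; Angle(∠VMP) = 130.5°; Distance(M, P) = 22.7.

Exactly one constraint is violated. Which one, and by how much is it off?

Distance(M, P) = 22.7 — off by 4.40.

W = (0.00, 0.00) ✓; WC at -158.9° ✓; |WC| = 16.70 ✓; ∠(WC, CG) = 90.00° ✓; |CG| = 17.60 ✓; ∠CGV = 149.7° ✓; |GV| = 27.00 ✓; ∠GVM = 145.9° ✓; |VM| = 8.299 ✓; ∠VMP = 130.5° ✓; |MP| = 18.30 ✗.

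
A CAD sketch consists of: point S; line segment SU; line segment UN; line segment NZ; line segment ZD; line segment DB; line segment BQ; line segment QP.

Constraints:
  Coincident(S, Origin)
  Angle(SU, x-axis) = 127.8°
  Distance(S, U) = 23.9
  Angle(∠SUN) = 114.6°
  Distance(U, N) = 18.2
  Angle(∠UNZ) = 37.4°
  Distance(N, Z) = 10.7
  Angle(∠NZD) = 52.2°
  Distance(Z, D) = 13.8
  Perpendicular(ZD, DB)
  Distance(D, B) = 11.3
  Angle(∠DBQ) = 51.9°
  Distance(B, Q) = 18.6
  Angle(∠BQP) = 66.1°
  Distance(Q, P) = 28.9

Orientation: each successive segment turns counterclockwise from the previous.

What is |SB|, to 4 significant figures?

42.45

S is at the origin; SU runs at 127.8° with length 23.9, so U = (-14.65, 18.88). ∠SUN = 114.6° gives UN at -166.8° from the x-axis; with |UN| = 18.2, N = (-32.37, 14.73). ∠UNZ = 37.4° gives NZ at -24.20° from the x-axis; with |NZ| = 10.7, Z = (-22.61, 10.34). ∠NZD = 52.2° gives ZD at 103.6° from the x-axis; with |ZD| = 13.8, D = (-25.85, 23.76). ZD is perpendicular to DB, so DB runs at -166.4°; with |DB| = 11.3, B = (-36.84, 21.10). Then |SB| = |B − S| = 42.45.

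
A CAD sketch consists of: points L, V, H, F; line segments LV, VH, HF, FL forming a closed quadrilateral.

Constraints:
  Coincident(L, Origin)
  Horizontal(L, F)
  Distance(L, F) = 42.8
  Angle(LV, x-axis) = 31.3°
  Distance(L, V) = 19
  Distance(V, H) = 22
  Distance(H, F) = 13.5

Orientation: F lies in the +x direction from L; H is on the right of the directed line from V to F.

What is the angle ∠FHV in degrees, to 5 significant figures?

103.32°

Checks: L.y = 0.00, F.y = 0.00 ✓; |VH| = 22.00 ✓; |HF| = 13.50 ✓.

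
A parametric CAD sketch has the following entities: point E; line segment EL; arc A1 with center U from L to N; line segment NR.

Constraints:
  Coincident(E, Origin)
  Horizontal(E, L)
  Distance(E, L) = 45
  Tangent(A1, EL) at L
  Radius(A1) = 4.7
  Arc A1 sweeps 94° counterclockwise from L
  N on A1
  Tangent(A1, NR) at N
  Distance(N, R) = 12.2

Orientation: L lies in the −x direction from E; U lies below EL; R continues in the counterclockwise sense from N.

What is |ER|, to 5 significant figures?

51.777

E is at the origin; EL is horizontal with |EL| = 45.0 and L on the −x side, so L = (-45.000, 0.0000). A1 meets EL tangentially, so UL is at right angles to EL, so U = L + (0, -4.7) = (-45.000, -4.7000). On A1, L sits at bearing 90° from U; a 94° counterclockwise sweep puts N at bearing 184°, so N = U + 4.7·(cos 184°, sin 184°) = (-49.689, -5.0279). The tangent condition forces UN to be normal to NR, so NR runs along (−sin 184°, cos 184°); with |NR| = 12.2, R = (-48.838, -17.198). Then |ER| = |R − E| = 51.777.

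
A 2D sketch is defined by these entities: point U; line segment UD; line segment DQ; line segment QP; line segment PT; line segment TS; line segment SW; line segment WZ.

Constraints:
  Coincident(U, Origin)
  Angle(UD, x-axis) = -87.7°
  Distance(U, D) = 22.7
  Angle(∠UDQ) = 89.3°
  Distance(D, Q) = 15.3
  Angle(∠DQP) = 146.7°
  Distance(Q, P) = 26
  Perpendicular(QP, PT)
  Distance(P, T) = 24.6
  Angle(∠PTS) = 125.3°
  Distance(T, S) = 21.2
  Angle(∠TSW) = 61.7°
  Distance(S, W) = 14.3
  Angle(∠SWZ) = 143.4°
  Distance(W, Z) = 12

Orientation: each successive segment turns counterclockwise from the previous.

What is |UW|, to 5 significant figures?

8.3967

U is at the origin; UD runs at -87.7° with length 22.7, so D = (0.91099, -22.682). ∠UDQ = 89.3° gives DQ at 3.0000° from the x-axis; with |DQ| = 15.3, Q = (16.190, -21.881). ∠DQP = 146.7° gives QP at 36.300° from the x-axis; with |QP| = 26.0, P = (37.144, -6.4886). The perpendicularity gives PT at right angles to QP, so PT runs at 126.30°; with |PT| = 24.6, T = (22.581, 13.337). ∠PTS = 125.3° gives TS at -179.00° from the x-axis; with |TS| = 21.2, S = (1.3839, 12.967). ∠TSW = 61.7° gives SW at -60.700° from the x-axis; with |SW| = 14.3, W = (8.3820, 0.49662). Then |UW| = |W − U| = 8.3967.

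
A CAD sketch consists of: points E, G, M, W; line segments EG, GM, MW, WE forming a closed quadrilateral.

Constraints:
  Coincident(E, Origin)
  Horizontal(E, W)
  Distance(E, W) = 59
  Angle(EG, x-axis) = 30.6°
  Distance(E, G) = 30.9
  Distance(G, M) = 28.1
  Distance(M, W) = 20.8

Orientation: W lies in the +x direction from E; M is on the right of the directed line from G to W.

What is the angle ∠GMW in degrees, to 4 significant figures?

93.68°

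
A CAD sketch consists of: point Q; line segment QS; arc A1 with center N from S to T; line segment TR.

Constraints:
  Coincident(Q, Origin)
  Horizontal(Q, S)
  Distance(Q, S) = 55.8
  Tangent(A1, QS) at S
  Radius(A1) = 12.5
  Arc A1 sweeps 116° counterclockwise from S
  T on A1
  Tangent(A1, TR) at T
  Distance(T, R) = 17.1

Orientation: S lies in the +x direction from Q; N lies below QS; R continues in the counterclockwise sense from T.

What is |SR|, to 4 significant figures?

33.56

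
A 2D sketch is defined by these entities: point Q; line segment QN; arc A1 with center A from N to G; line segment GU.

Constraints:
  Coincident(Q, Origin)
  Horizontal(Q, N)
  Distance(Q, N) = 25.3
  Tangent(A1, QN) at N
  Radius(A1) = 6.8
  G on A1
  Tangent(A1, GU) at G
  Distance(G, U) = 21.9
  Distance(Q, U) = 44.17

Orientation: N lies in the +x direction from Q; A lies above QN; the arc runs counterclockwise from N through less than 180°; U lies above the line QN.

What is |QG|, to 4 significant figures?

32.65

Checks: |AG| = 6.800 ✓; ∠(AG, GU) = 90.00° ✓; |GU| = 21.90 ✓; |QU| = 44.17 ✓.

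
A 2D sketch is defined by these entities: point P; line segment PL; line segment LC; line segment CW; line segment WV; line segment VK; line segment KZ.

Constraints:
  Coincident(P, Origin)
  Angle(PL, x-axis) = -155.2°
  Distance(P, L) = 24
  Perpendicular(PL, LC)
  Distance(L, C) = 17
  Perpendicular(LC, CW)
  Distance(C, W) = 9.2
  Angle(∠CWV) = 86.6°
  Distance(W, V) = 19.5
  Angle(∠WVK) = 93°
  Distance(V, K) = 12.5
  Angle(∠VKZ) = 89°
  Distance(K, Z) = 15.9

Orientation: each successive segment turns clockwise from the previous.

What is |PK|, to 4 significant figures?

28.56

∠CWV = 86.6° gives WV at -68.60° from the x-axis; with |WV| = 19.5, V = (-13.45, -8.931). ∠WVK = 93.0° gives VK at -155.6° from the x-axis; with |VK| = 12.5, K = (-24.83, -14.10). Then |PK| = |K − P| = 28.56.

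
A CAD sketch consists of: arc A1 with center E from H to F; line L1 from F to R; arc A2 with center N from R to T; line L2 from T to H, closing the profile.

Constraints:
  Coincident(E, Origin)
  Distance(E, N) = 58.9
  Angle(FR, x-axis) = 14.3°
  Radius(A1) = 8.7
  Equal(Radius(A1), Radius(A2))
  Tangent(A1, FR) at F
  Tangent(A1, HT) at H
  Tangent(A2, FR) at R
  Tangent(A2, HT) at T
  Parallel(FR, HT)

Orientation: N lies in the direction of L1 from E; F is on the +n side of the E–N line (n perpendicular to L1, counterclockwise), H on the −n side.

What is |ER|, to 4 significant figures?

59.54

The slot axis is L1's direction at 14.3°, so u = (cos 14.3°, sin 14.3°) = (0.9690, 0.2470) and n = (−sin 14.3°, cos 14.3°) = (-0.2470, 0.9690). E is at the origin and N lies 58.9 along u from E, so N = 58.9·u = (57.08, 14.55). Tangency of A1 to both parallel lines with radius 8.7 puts F and H at E ± 8.7·n: F = (-2.149, 8.430), H = (2.149, -8.430). Equal radii place R and T the same way about N: R = N + 8.7·n = (54.93, 22.98), T = N − 8.7·n = (59.22, 6.118). Then |ER| = |R − E| = 59.54.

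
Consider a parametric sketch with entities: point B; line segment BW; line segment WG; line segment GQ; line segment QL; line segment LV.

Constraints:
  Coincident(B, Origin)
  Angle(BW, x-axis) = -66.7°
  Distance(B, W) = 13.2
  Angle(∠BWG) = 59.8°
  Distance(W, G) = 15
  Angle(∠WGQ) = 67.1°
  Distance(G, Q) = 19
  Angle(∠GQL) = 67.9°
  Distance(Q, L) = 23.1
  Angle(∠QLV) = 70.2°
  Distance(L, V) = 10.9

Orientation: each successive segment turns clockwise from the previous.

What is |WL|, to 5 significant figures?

8.8054

∠WGQ = 67.1° gives GQ at 60.200° from the x-axis; with |GQ| = 19.0, Q = (-0.22765, 6.1661). ∠GQL = 67.9° gives QL at -51.900° from the x-axis; with |QL| = 23.1, L = (14.026, -12.012). Then |WL| = |L − W| = 8.8054.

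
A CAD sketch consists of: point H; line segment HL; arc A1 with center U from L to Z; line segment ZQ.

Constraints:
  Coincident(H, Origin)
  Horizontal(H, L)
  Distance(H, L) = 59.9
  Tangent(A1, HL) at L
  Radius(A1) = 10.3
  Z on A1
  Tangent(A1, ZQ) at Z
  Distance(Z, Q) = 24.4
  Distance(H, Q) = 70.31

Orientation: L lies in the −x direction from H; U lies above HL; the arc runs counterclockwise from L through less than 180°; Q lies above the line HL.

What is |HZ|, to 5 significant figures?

52.406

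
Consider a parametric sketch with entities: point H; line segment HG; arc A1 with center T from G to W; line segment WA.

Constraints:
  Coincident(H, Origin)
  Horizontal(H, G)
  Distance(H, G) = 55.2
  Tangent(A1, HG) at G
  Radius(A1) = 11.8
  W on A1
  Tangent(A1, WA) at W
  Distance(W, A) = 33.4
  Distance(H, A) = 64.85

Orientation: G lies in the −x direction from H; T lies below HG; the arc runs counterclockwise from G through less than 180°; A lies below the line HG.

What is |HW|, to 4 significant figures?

67.48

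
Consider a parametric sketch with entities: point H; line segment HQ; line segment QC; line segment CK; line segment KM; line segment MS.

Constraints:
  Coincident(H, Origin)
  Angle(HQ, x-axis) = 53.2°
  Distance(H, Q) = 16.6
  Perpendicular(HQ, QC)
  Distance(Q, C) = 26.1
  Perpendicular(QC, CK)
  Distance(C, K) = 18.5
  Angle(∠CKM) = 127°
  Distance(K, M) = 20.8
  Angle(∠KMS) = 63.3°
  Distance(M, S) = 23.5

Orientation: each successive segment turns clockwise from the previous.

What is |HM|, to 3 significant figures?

17.3

QC is perpendicular to CK, so CK runs at -127°; with |CK| = 18.5, K = (19.8, -17.2). ∠CKM = 127.0° gives KM at -180° from the x-axis; with |KM| = 20.8, M = (-1.04, -17.2). Then |HM| = |M − H| = 17.3.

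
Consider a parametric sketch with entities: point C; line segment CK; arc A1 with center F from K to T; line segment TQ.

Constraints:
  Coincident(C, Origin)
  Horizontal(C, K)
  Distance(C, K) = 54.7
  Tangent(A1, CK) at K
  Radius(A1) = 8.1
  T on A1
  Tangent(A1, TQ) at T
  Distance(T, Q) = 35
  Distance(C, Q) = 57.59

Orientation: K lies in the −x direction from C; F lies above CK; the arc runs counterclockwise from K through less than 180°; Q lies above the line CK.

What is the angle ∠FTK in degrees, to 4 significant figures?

50.22°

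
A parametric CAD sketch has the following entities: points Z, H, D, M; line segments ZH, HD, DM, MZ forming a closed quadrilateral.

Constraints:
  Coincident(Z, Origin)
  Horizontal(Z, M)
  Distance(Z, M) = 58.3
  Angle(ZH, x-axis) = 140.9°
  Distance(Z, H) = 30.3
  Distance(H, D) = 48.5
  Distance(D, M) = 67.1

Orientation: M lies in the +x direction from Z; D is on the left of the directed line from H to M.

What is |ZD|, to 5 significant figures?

52.013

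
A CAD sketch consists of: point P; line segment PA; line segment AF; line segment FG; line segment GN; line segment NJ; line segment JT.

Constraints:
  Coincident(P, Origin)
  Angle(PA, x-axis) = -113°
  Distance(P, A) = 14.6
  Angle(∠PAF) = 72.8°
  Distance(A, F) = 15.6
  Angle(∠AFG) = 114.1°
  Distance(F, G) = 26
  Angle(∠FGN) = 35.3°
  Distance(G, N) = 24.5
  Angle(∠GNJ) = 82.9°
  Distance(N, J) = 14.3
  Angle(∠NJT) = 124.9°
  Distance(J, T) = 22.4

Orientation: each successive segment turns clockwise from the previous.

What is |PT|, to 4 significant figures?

34.44

P is at the origin; PA runs at -113.0° with length 14.6, so A = (-5.705, -13.44). ∠PAF = 72.8° gives AF at 139.8° from the x-axis; with |AF| = 15.6, F = (-17.62, -3.370). ∠AFG = 114.1° gives FG at 73.90° from the x-axis; with |FG| = 26.0, G = (-10.41, 21.61). ∠FGN = 35.3° gives GN at -70.80° from the x-axis; with |GN| = 24.5, N = (-2.352, -1.527). ∠GNJ = 82.9° gives NJ at -167.9° from the x-axis; with |NJ| = 14.3, J = (-16.33, -4.525). ∠NJT = 124.9° gives JT at 137.0° from the x-axis; with |JT| = 22.4, T = (-32.72, 10.75). Then |PT| = |T − P| = 34.44.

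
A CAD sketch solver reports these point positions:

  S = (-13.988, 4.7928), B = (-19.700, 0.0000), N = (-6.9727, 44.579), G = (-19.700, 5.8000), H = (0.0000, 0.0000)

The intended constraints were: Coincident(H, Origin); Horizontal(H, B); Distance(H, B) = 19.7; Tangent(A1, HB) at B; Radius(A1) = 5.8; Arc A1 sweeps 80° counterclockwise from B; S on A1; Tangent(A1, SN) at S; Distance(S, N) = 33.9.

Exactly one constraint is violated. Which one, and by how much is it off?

Distance(S, N) = 33.9 — off by 6.50.

H = (0.00, 0.00) ✓; H.y = 0.00, B.y = 0.00 ✓; |HB| = 19.70 ✓; ∠(GB, BH) = 90.00° ✓; |GB| = 5.800 ✓; bearing(G→S) − bearing(G→B) = 80.00° ✓; |GS| = 5.800 ✓; ∠(GS, SN) = 90.00° ✓; |SN| = 40.40 ✗.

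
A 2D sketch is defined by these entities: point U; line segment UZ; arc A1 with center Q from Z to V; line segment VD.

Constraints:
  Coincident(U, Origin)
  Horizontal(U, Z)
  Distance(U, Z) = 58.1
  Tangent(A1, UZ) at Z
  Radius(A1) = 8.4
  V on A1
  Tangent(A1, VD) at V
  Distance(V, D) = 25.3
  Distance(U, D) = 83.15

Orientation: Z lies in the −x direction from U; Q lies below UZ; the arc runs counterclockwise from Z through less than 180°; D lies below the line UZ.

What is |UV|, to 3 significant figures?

65.1

U is at the origin; UZ is horizontal with |UZ| = 58.1 and Z on the −x side, so Z = (-58.1, 0.00). Since A1 is tangent to UZ there, QZ ⟂ UZ, so Q = Z + (0, -8.4) = (-58.1, -8.40). Since QV ⟂ VD (tangency), |QD| = √(8.4² + 25.3²) = 26.7 regardless of where V sits on A1. So D lies on both circle(U, 83.15) and circle(Q, 26.7); the below-UZ intersection is D = (-79.5, -24.2). V is the foot of the tangent from D: V = (-65.0, -3.56).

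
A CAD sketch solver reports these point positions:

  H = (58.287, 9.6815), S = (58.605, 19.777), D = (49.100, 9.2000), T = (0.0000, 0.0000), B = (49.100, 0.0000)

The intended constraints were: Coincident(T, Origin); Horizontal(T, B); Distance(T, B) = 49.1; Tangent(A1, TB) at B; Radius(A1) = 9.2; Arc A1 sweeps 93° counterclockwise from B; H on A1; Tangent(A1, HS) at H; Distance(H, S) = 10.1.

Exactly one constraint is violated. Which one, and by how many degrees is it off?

Tangent(A1, HS) at H — off by 4.80°.

T = (0.00, 0.00) ✓; T.y = 0.00, B.y = 0.00 ✓; |TB| = 49.10 ✓; ∠(DB, BT) = 90.00° ✓; |DB| = 9.200 ✓; bearing(D→H) − bearing(D→B) = 93.00° ✓; |DH| = 9.200 ✓; ∠(DH, HS) = 94.80° ✗; |HS| = 10.10 ✓.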